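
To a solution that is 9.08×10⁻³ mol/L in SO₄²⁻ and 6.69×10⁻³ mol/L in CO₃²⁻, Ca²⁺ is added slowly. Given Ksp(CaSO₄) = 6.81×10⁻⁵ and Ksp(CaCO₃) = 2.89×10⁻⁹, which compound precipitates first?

A salt starts to precipitate once the ion product Q reaches its Ksp.
For CaSO₄: [Ca²⁺] = (Ksp/[SO₄²⁻]) = 7.50×10⁻³ mol/L
For CaCO₃: [Ca²⁺] = (Ksp/[CO₃²⁻]) = 4.32×10⁻⁷ mol/L
CaCO₃ requires the lower [Ca²⁺], so it precipitates first.

CaCO₃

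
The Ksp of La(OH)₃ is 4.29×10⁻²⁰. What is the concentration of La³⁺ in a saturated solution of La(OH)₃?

6.31×10⁻⁶ M

La(OH)₃(s) ⇌ La³⁺(aq) + 3 OH⁻(aq)
Let s be the molar solubility. Then [La³⁺] = s and [OH⁻] = 3s.
Ksp = [La³⁺][OH⁻]^3 = s · (3s)^3 = 27s^4 = 4.29×10⁻²⁰
s = 6.31×10⁻⁶ mol L⁻¹
[La³⁺] = s = 6.31×10⁻⁶ mol L⁻¹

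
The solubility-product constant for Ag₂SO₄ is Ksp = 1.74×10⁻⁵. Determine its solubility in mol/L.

1.63×10⁻² M

Ag₂SO₄(s) ⇌ 2 Ag⁺(aq) + SO₄²⁻(aq)
Let s be the molar solubility. Then [Ag⁺] = 2s and [SO₄²⁻] = s.
Ksp = [Ag⁺]^2[SO₄²⁻] = (2s)^2 · s = 4s^3
4s^3 = 1.74×10⁻⁵  ⇒  s^3 = 4.35×10⁻⁶
s = (4.35×10⁻⁶)^(1/3) = 1.63×10⁻² mol/L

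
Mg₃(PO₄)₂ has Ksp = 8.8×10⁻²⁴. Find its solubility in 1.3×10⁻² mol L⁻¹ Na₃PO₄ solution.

1.2×10⁻⁷ M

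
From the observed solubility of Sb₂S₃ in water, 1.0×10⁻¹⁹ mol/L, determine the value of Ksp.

Sb₂S₃(s) ⇌ 2 Sb³⁺(aq) + 3 S²⁻(aq)
Let s be the molar solubility. Then [Sb³⁺] = 2s and [S²⁻] = 3s.
Ksp = [Sb³⁺]^2[S²⁻]^3 = (2s)^2 · (3s)^3 = 108s^5
Ksp = 108 × (1.0×10⁻¹⁹)^5 = 1.1×10⁻⁹³

Ksp = 1.1×10⁻⁹³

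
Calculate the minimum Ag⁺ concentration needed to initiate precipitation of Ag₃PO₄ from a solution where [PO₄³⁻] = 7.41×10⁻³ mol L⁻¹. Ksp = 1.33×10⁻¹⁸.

5.64×10⁻⁶ M

The threshold for precipitation is Q = Ksp.
Ag₃PO₄(s) ⇌ 3 Ag⁺(aq) + PO₄³⁻(aq)
Ksp = [Ag⁺]^3[PO₄³⁻] = [Ag⁺]^3(7.41×10⁻³)
[Ag⁺]^3 = 1.33×10⁻¹⁸ / (7.41×10⁻³) = 1.79×10⁻¹⁶
[Ag⁺] = 5.64×10⁻⁶ mol L⁻¹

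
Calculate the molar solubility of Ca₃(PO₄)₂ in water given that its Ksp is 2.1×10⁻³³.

1.1×10⁻⁷ M

Ca₃(PO₄)₂(s) ⇌ 3 Ca²⁺(aq) + 2 PO₄³⁻(aq)
Let s be the molar solubility. Then [Ca²⁺] = 3s and [PO₄³⁻] = 2s.
Ksp = [Ca²⁺]^3[PO₄³⁻]^2 = (3s)^3 · (2s)^2 = 108s^5
108s^5 = 2.1×10⁻³³  ⇒  s^5 = 1.9×10⁻³⁵
s = (1.9×10⁻³⁵)^(1/5) = 1.1×10⁻⁷ mol L⁻¹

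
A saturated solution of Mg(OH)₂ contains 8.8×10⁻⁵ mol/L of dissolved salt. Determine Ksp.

Ksp = 2.7×10⁻¹²

Mg(OH)₂(s) ⇌ Mg²⁺(aq) + 2 OH⁻(aq)
Call the molar solubility s, so that [Mg²⁺] = s and [OH⁻] = 2s.
Ksp = [Mg²⁺][OH⁻]^2 = s · (2s)^2 = 4s^3
Ksp = 4 × (8.8×10⁻⁵)^3 = 2.7×10⁻¹²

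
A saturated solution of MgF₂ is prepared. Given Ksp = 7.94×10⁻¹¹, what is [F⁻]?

MgF₂(s) ⇌ Mg²⁺(aq) + 2 F⁻(aq)
Call the molar solubility s, so that [Mg²⁺] = s and [F⁻] = 2s.
Ksp = [Mg²⁺][F⁻]^2 = s · (2s)^2 = 4s^3 = 7.94×10⁻¹¹
s = 2.71×10⁻⁴ mol/L
[F⁻] = 2s = 5.42×10⁻⁴ mol/L

5.42×10⁻⁴ M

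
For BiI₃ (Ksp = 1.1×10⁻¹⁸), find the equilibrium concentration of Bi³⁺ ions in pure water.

1.4×10⁻⁵ M

BiI₃(s) ⇌ Bi³⁺(aq) + 3 I⁻(aq)
Call the molar solubility s, so that [Bi³⁺] = s and [I⁻] = 3s.
Ksp = [Bi³⁺][I⁻]^3 = s · (3s)^3 = 27s^4 = 1.1×10⁻¹⁸
s = 1.4×10⁻⁵ mol/L
[Bi³⁺] = s = 1.4×10⁻⁵ mol/L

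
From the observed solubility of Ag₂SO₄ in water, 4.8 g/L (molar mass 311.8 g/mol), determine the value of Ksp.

Ksp = 1.5×10⁻⁵

Molar solubility s = (4.8 g/L) / (311.8 g/mol) = 1.539×10⁻² mol/L
Ag₂SO₄(s) ⇌ 2 Ag⁺(aq) + SO₄²⁻(aq)
For each mole of Ag₂SO₄ that dissolves per liter, [Ag⁺] = 2s and [SO₄²⁻] = s; let s denote this solubility.
Ksp = [Ag⁺]^2[SO₄²⁻] = (2s)^2 · s = 4s^3
Ksp = 4 × (1.539×10⁻²)^3 = 1.5×10⁻⁵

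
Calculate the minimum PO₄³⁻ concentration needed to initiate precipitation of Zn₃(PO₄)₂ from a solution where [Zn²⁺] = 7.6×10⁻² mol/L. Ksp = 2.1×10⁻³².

6.9×10⁻¹⁵ M

The threshold for precipitation is Q = Ksp.
Zn₃(PO₄)₂(s) ⇌ 3 Zn²⁺(aq) + 2 PO₄³⁻(aq)
Ksp = [Zn²⁺]^3[PO₄³⁻]^2 = [PO₄³⁻]^2(7.6×10⁻²)^3
[PO₄³⁻]^2 = 2.1×10⁻³² / (7.6×10⁻²)^3 = 4.8×10⁻²⁹
[PO₄³⁻] = 6.9×10⁻¹⁵ mol/L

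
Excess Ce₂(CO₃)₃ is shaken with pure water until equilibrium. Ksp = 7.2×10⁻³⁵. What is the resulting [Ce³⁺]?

Ce₂(CO₃)₃(s) ⇌ 2 Ce³⁺(aq) + 3 CO₃²⁻(aq)
Let s be the molar solubility. Then [Ce³⁺] = 2s and [CO₃²⁻] = 3s.
Ksp = [Ce³⁺]^2[CO₃²⁻]^3 = (2s)^2 · (3s)^3 = 108s^5 = 7.2×10⁻³⁵
s = 5.8×10⁻⁸ mol/L
[Ce³⁺] = 2s = 1.2×10⁻⁷ mol/L

1.2×10⁻⁷ M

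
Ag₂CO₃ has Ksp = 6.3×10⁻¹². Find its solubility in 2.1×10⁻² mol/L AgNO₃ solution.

Ag₂CO₃(s) ⇌ 2 Ag⁺(aq) + CO₃²⁻(aq)
Let s be the solubility of Ag₂CO₃ here. The common ion gives [Ag⁺] ≈ 2.1×10⁻² mol/L, and [CO₃²⁻] = s.
Ksp = [Ag⁺]^2[CO₃²⁻] = (2.1×10⁻²)^2s
s = 6.3×10⁻¹² / (2.1×10⁻²)^2 = 1.4×10⁻⁸
s = 1.4×10⁻⁸ mol/L

1.4×10⁻⁸ M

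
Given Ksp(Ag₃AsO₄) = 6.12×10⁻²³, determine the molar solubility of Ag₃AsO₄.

1.23×10⁻⁶ M

Ag₃AsO₄(s) ⇌ 3 Ag⁺(aq) + AsO₄³⁻(aq)
Call the molar solubility s, so that [Ag⁺] = 3s and [AsO₄³⁻] = s.
Ksp = [Ag⁺]^3[AsO₄³⁻] = (3s)^3 · s = 27s^4
27s^4 = 6.12×10⁻²³  ⇒  s^4 = 2.27×10⁻²⁴
s = 1.23×10⁻⁶ M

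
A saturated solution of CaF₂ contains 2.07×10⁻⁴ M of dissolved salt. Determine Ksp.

CaF₂(s) ⇌ Ca²⁺(aq) + 2 F⁻(aq)
With molar solubility s: [Ca²⁺] = s, [F⁻] = 2s.
Ksp = [Ca²⁺][F⁻]^2 = s · (2s)^2 = 4s^3
Ksp = 4 × (2.07×10⁻⁴)^3 = 3.55×10⁻¹¹

Ksp = 3.55×10⁻¹¹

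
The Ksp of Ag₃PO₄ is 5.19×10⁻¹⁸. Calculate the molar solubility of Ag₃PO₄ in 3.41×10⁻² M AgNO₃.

Ag₃PO₄(s) ⇌ 3 Ag⁺(aq) + PO₄³⁻(aq)
With Ag⁺ already at 3.41×10⁻² M and s small, take [Ag⁺] ≈ 3.41×10⁻² M and [PO₄³⁻] = s.
Ksp = [Ag⁺]^3[PO₄³⁻] = (3.41×10⁻²)^3s
s = 5.19×10⁻¹⁸ / (3.41×10⁻²)^3 = 1.31×10⁻¹³
s = 1.31×10⁻¹³ M

1.31×10⁻¹³ M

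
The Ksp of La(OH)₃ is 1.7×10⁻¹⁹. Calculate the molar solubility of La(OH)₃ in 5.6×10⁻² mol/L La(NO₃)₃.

La(OH)₃(s) ⇌ La³⁺(aq) + 3 OH⁻(aq)
With La³⁺ already at 5.6×10⁻² mol/L and s small, take [La³⁺] ≈ 5.6×10⁻² mol/L and [OH⁻] = 3s.
Ksp = [La³⁺][OH⁻]^3 = (5.6×10⁻²)(3s)^3
(3s)^3 = 1.7×10⁻¹⁹ / (5.6×10⁻²) = 3.0×10⁻¹⁸
s = 4.8×10⁻⁷ mol/L

4.8×10⁻⁷ M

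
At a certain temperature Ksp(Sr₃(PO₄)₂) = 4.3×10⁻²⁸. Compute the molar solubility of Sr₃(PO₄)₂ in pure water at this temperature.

1.3×10⁻⁶ M

Sr₃(PO₄)₂(s) ⇌ 3 Sr²⁺(aq) + 2 PO₄³⁻(aq)
Let s be the molar solubility. Then [Sr²⁺] = 3s and [PO₄³⁻] = 2s.
Ksp = [Sr²⁺]^3[PO₄³⁻]^2 = (3s)^3 · (2s)^2 = 108s^5
108s^5 = 4.3×10⁻²⁸  ⇒  s^5 = 4.0×10⁻³⁰
s = 1.3×10⁻⁶ mol/L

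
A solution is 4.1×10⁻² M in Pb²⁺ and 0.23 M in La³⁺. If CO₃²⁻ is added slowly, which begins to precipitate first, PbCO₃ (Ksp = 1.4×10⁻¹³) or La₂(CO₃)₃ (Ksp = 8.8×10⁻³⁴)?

Precipitation of each salt begins when its ion product equals Ksp.
For PbCO₃: [CO₃²⁻] = (Ksp/[Pb²⁺]) = 3.4×10⁻¹² M
For La₂(CO₃)₃: [CO₃²⁻] = (Ksp/[La³⁺]^2)^(1/3) = 2.6×10⁻¹¹ M
The smaller threshold [CO₃²⁻] is reached first, so PbCO₃ precipitates first.

PbCO₃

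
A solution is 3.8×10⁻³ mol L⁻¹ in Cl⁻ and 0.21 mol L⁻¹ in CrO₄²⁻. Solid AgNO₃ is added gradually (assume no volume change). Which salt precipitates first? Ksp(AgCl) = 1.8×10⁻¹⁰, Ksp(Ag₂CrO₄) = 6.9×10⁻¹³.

The threshold for precipitation is Q = Ksp.
For AgCl: [Ag⁺] = (Ksp/[Cl⁻]) = 4.7×10⁻⁸ mol L⁻¹
For Ag₂CrO₄: [Ag⁺] = (Ksp/[CrO₄²⁻])^(1/2) = 1.8×10⁻⁶ mol L⁻¹
AgCl requires the lower [Ag⁺], so it precipitates first.

AgCl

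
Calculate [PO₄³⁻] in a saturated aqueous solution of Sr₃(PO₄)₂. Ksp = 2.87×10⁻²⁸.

2.43×10⁻⁶ M

Sr₃(PO₄)₂(s) ⇌ 3 Sr²⁺(aq) + 2 PO₄³⁻(aq)
Call the molar solubility s, so that [Sr²⁺] = 3s and [PO₄³⁻] = 2s.
Ksp = [Sr²⁺]^3[PO₄³⁻]^2 = (3s)^3 · (2s)^2 = 108s^5 = 2.87×10⁻²⁸
s = 1.22×10⁻⁶ M
[PO₄³⁻] = 2s = 2.43×10⁻⁶ M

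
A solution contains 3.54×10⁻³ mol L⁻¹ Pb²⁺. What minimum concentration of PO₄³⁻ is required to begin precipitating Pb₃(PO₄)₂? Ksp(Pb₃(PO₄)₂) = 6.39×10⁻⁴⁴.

1.20×10⁻¹⁸ M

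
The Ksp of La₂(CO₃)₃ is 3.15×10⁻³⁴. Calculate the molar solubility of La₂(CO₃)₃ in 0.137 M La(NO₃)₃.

La₂(CO₃)₃(s) ⇌ 2 La³⁺(aq) + 3 CO₃²⁻(aq)
With La³⁺ already at 0.137 M and s small, take [La³⁺] ≈ 0.137 M and [CO₃²⁻] = 3s.
Ksp = [La³⁺]^2[CO₃²⁻]^3 = (0.137)^2(3s)^3
(3s)^3 = 3.15×10⁻³⁴ / (0.137)^2 = 1.68×10⁻³²
s = 8.53×10⁻¹² M

8.53×10⁻¹² M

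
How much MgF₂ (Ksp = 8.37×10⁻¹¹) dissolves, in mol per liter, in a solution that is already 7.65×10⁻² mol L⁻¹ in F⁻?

MgF₂(s) ⇌ Mg²⁺(aq) + 2 F⁻(aq)
With F⁻ already at 7.65×10⁻² mol L⁻¹ and s small, take [F⁻] ≈ 7.65×10⁻² mol L⁻¹ and [Mg²⁺] = s.
Ksp = [Mg²⁺][F⁻]^2 = s(7.65×10⁻²)^2
s = 8.37×10⁻¹¹ / (7.65×10⁻²)^2 = 1.43×10⁻⁸
s = 1.43×10⁻⁸ mol L⁻¹

1.43×10⁻⁸ M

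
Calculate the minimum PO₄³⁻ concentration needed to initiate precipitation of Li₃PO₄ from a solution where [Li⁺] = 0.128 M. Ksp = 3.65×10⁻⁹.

1.74×10⁻⁶ M

A salt starts to precipitate once the ion product Q reaches its Ksp.
Li₃PO₄(s) ⇌ 3 Li⁺(aq) + PO₄³⁻(aq)
Ksp = [Li⁺]^3[PO₄³⁻] = [PO₄³⁻](0.128)^3
[PO₄³⁻] = 3.65×10⁻⁹ / (0.128)^3 = 1.74×10⁻⁶
[PO₄³⁻] = 1.74×10⁻⁶ M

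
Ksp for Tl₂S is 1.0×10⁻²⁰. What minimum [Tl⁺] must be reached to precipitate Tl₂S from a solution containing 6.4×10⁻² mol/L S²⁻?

4.0×10⁻¹⁰ M

The threshold for precipitation is Q = Ksp.
Tl₂S(s) ⇌ 2 Tl⁺(aq) + S²⁻(aq)
Ksp = [Tl⁺]^2[S²⁻] = [Tl⁺]^2(6.4×10⁻²)
[Tl⁺]^2 = 1.0×10⁻²⁰ / (6.4×10⁻²) = 1.6×10⁻¹⁹
[Tl⁺] = 4.0×10⁻¹⁰ mol/L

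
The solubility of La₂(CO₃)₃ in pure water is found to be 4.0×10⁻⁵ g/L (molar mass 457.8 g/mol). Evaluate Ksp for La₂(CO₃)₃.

Molar solubility s = (4.0×10⁻⁵ g/L) / (457.8 g/mol) = 8.737×10⁻⁸ mol/L
La₂(CO₃)₃(s) ⇌ 2 La³⁺(aq) + 3 CO₃²⁻(aq)
Call the molar solubility s, so that [La³⁺] = 2s and [CO₃²⁻] = 3s.
Ksp = [La³⁺]^2[CO₃²⁻]^3 = (2s)^2 · (3s)^3 = 108s^5
Ksp = 108 × (8.737×10⁻⁸)^5 = 5.5×10⁻³⁴

Ksp = 5.5×10⁻³⁴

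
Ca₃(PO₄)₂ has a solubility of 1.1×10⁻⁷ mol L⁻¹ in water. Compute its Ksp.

Ca₃(PO₄)₂(s) ⇌ 3 Ca²⁺(aq) + 2 PO₄³⁻(aq)
If s mol/L of Ca₃(PO₄)₂ dissolves, [Ca²⁺] = 3s and [PO₄³⁻] = 2s.
Ksp = [Ca²⁺]^3[PO₄³⁻]^2 = (3s)^3 · (2s)^2 = 108s^5
Ksp = 108 × (1.1×10⁻⁷)^5 = 1.7×10⁻³³

Ksp = 1.7×10⁻³³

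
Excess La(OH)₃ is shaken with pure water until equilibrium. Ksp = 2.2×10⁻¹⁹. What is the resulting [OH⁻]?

La(OH)₃(s) ⇌ La³⁺(aq) + 3 OH⁻(aq)
For each mole of La(OH)₃ that dissolves per liter, [La³⁺] = s and [OH⁻] = 3s; let s denote this solubility.
Ksp = [La³⁺][OH⁻]^3 = s · (3s)^3 = 27s^4 = 2.2×10⁻¹⁹
s = 9.5×10⁻⁶ mol L⁻¹
[OH⁻] = 3s = 2.9×10⁻⁵ mol L⁻¹

2.9×10⁻⁵ M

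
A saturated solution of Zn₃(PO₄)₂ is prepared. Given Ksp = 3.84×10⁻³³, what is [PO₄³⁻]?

2.58×10⁻⁷ M

Zn₃(PO₄)₂(s) ⇌ 3 Zn²⁺(aq) + 2 PO₄³⁻(aq)
If s mol/L of Zn₃(PO₄)₂ dissolves, [Zn²⁺] = 3s and [PO₄³⁻] = 2s.
Ksp = [Zn²⁺]^3[PO₄³⁻]^2 = (3s)^3 · (2s)^2 = 108s^5 = 3.84×10⁻³³
s = 1.29×10⁻⁷ mol/L
[PO₄³⁻] = 2s = 2.58×10⁻⁷ mol/L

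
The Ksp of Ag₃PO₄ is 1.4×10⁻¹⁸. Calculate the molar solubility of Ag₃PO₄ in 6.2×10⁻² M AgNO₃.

Ag₃PO₄(s) ⇌ 3 Ag⁺(aq) + PO₄³⁻(aq)
The solution already contains Ag⁺ at 6.2×10⁻² M. Let s be the molar solubility of Ag₃PO₄.
[Ag⁺] ≈ 6.2×10⁻² M (common ion dominates); [PO₄³⁻] = s.
Ksp = [Ag⁺]^3[PO₄³⁻] = (6.2×10⁻²)^3s
s = 1.4×10⁻¹⁸ / (6.2×10⁻²)^3 = 5.9×10⁻¹⁵
s = 5.9×10⁻¹⁵ M

5.9×10⁻¹⁵ M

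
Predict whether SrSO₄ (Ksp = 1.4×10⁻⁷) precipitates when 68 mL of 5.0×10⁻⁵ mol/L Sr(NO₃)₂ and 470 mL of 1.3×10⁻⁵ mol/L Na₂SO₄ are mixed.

No

After mixing, V = 68 mL + 470 mL = 538 mL.
[Sr²⁺] = (5.0×10⁻⁵)(68)/538 = 6.3×10⁻⁶ mol/L
[SO₄²⁻] = (1.3×10⁻⁵)(470)/538 = 1.1×10⁻⁵ mol/L
Q = [Sr²⁺][SO₄²⁻] = 7.2×10⁻¹¹
Q = 7.2×10⁻¹¹ < Ksp = 1.4×10⁻⁷, so the solution is unsaturated and no precipitate forms.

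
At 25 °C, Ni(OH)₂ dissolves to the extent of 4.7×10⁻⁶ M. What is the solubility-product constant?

Ni(OH)₂(s) ⇌ Ni²⁺(aq) + 2 OH⁻(aq)
For each mole of Ni(OH)₂ that dissolves per liter, [Ni²⁺] = s and [OH⁻] = 2s; let s denote this solubility.
Ksp = [Ni²⁺][OH⁻]^2 = s · (2s)^2 = 4s^3
Ksp = 4 × (4.7×10⁻⁶)^3 = 4.2×10⁻¹⁶

Ksp = 4.2×10⁻¹⁶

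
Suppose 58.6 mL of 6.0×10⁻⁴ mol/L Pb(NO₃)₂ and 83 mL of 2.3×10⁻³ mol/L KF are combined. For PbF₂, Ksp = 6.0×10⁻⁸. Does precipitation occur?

No

Total volume after mixing = 58.6 + 83 = 141.6 mL.
[Pb²⁺] = (6.0×10⁻⁴)(58.6)/141.6 = 2.5×10⁻⁴ mol/L
[F⁻] = (2.3×10⁻³)(83)/141.6 = 1.3×10⁻³ mol/L
Q = [Pb²⁺][F⁻]^2 = 4.5×10⁻¹⁰
Q < Ksp (4.5×10⁻¹⁰ vs 6.0×10⁻⁸); the solution remains unsaturated and no precipitate forms.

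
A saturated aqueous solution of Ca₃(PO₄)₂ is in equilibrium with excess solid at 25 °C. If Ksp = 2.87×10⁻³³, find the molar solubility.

Ca₃(PO₄)₂(s) ⇌ 3 Ca²⁺(aq) + 2 PO₄³⁻(aq)
For each mole of Ca₃(PO₄)₂ that dissolves per liter, [Ca²⁺] = 3s and [PO₄³⁻] = 2s; let s denote this solubility.
Ksp = [Ca²⁺]^3[PO₄³⁻]^2 = (3s)^3 · (2s)^2 = 108s^5
108s^5 = 2.87×10⁻³³  ⇒  s^5 = 2.66×10⁻³⁵
Taking the 5th root, s = 1.22×10⁻⁷ M.

1.22×10⁻⁷ M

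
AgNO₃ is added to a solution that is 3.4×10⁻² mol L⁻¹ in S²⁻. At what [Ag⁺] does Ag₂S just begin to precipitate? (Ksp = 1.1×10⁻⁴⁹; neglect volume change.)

The threshold for precipitation is Q = Ksp.
Ag₂S(s) ⇌ 2 Ag⁺(aq) + S²⁻(aq)
Ksp = [Ag⁺]^2[S²⁻] = [Ag⁺]^2(3.4×10⁻²)
[Ag⁺]^2 = 1.1×10⁻⁴⁹ / (3.4×10⁻²) = 3.2×10⁻⁴⁸
[Ag⁺] = 1.8×10⁻²⁴ mol L⁻¹

1.8×10⁻²⁴ M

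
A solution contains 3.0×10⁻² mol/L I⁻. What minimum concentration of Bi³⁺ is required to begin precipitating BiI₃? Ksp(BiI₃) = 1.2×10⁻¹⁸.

4.4×10⁻¹⁴ M

The threshold for precipitation is Q = Ksp.
BiI₃(s) ⇌ Bi³⁺(aq) + 3 I⁻(aq)
Ksp = [Bi³⁺][I⁻]^3 = [Bi³⁺](3.0×10⁻²)^3
[Bi³⁺] = 1.2×10⁻¹⁸ / (3.0×10⁻²)^3 = 4.4×10⁻¹⁴
[Bi³⁺] = 4.4×10⁻¹⁴ mol/L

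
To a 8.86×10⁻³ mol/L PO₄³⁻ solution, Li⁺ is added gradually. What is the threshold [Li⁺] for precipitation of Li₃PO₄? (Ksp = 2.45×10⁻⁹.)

A salt starts to precipitate once the ion product Q reaches its Ksp.
Li₃PO₄(s) ⇌ 3 Li⁺(aq) + PO₄³⁻(aq)
Ksp = [Li⁺]^3[PO₄³⁻] = [Li⁺]^3(8.86×10⁻³)
[Li⁺]^3 = 2.45×10⁻⁹ / (8.86×10⁻³) = 2.77×10⁻⁷
[Li⁺] = 6.51×10⁻³ mol/L

6.51×10⁻³ M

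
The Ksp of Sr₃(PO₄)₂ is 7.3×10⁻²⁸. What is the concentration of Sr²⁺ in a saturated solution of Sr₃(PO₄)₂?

4.4×10⁻⁶ M

Sr₃(PO₄)₂(s) ⇌ 3 Sr²⁺(aq) + 2 PO₄³⁻(aq)
If s mol/L of Sr₃(PO₄)₂ dissolves, [Sr²⁺] = 3s and [PO₄³⁻] = 2s.
Ksp = [Sr²⁺]^3[PO₄³⁻]^2 = (3s)^3 · (2s)^2 = 108s^5 = 7.3×10⁻²⁸
s = 1.5×10⁻⁶ mol L⁻¹
[Sr²⁺] = 3s = 4.4×10⁻⁶ mol L⁻¹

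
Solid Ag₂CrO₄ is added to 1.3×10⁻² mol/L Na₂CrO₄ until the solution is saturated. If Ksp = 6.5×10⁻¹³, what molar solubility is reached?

Ag₂CrO₄(s) ⇌ 2 Ag⁺(aq) + CrO₄²⁻(aq)
Let s be the solubility of Ag₂CrO₄ here. The common ion gives [CrO₄²⁻] ≈ 1.3×10⁻² mol/L, and [Ag⁺] = 2s.
Ksp = [Ag⁺]^2[CrO₄²⁻] = (2s)^2(1.3×10⁻²)
(2s)^2 = 6.5×10⁻¹³ / (1.3×10⁻²) = 5.0×10⁻¹¹
s = 3.5×10⁻⁶ mol/L

3.5×10⁻⁶ M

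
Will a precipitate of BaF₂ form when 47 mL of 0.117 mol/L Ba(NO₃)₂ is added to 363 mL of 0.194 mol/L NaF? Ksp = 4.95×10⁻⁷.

Yes

Total volume after mixing = 47 + 363 = 410 mL.
[Ba²⁺] = (0.117)(47)/410 = 1.34×10⁻² mol/L
[F⁻] = (0.194)(363)/410 = 0.172 mol/L
Q = [Ba²⁺][F⁻]^2 = 3.96×10⁻⁴
Q = 3.96×10⁻⁴ > Ksp = 4.95×10⁻⁷, so the solution is supersaturated and BaF₂ precipitates.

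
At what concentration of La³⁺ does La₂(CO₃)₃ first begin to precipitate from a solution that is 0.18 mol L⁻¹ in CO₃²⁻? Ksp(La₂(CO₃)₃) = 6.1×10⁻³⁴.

3.2×10⁻¹⁶ M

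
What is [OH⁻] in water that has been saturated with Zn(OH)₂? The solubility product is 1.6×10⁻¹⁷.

3.2×10⁻⁶ M

Zn(OH)₂(s) ⇌ Zn²⁺(aq) + 2 OH⁻(aq)
Call the molar solubility s, so that [Zn²⁺] = s and [OH⁻] = 2s.
Ksp = [Zn²⁺][OH⁻]^2 = s · (2s)^2 = 4s^3 = 1.6×10⁻¹⁷
s = 1.6×10⁻⁶ mol/L
[OH⁻] = 2s = 3.2×10⁻⁶ mol/L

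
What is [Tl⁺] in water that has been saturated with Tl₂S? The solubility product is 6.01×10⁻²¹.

2.29×10⁻⁷ M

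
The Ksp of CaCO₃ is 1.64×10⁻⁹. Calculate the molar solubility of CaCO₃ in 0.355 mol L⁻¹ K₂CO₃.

4.62×10⁻⁹ M

CaCO₃(s) ⇌ Ca²⁺(aq) + CO₃²⁻(aq)
CO₃²⁻ is already present at 0.355 mol L⁻¹. If s mol/L of CaCO₃ dissolves, [Ca²⁺] = s while [CO₃²⁻] ≈ 0.355 mol L⁻¹.
Ksp = [Ca²⁺][CO₃²⁻] = s(0.355)
s = 1.64×10⁻⁹ / (0.355) = 4.62×10⁻⁹
s = 4.62×10⁻⁹ mol L⁻¹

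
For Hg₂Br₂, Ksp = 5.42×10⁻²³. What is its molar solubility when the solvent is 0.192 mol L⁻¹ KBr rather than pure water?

Hg₂Br₂(s) ⇌ Hg₂²⁺(aq) + 2 Br⁻(aq)
Let s be the solubility of Hg₂Br₂ here. The common ion gives [Br⁻] ≈ 0.192 mol L⁻¹, and [Hg₂²⁺] = s.
Ksp = [Hg₂²⁺][Br⁻]^2 = s(0.192)^2
s = 5.42×10⁻²³ / (0.192)^2 = 1.47×10⁻²¹
s = 1.47×10⁻²¹ mol L⁻¹

1.47×10⁻²¹ M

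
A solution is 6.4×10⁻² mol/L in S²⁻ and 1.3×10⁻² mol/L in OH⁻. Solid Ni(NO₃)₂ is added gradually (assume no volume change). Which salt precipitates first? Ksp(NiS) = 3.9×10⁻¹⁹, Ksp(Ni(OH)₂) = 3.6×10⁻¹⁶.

NiS

A salt starts to precipitate once the ion product Q reaches its Ksp.
For NiS: [Ni²⁺] = (Ksp/[S²⁻]) = 6.1×10⁻¹⁸ mol/L
For Ni(OH)₂: [Ni²⁺] = (Ksp/[OH⁻]^2) = 2.1×10⁻¹² mol/L
Since NiS needs less Ni²⁺ to reach saturation, it precipitates first.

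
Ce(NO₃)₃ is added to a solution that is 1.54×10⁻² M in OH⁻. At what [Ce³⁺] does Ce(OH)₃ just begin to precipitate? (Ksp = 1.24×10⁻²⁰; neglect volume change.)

Precipitation of each salt begins when its ion product equals Ksp.
Ce(OH)₃(s) ⇌ Ce³⁺(aq) + 3 OH⁻(aq)
Ksp = [Ce³⁺][OH⁻]^3 = [Ce³⁺](1.54×10⁻²)^3
[Ce³⁺] = 1.24×10⁻²⁰ / (1.54×10⁻²)^3 = 3.40×10⁻¹⁵
[Ce³⁺] = 3.40×10⁻¹⁵ M

3.40×10⁻¹⁵ M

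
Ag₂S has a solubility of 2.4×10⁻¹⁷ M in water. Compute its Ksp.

Ag₂S(s) ⇌ 2 Ag⁺(aq) + S²⁻(aq)
Call the molar solubility s, so that [Ag⁺] = 2s and [S²⁻] = s.
Ksp = [Ag⁺]^2[S²⁻] = (2s)^2 · s = 4s^3
Ksp = 4 × (2.4×10⁻¹⁷)^3 = 5.5×10⁻⁵⁰

Ksp = 5.5×10⁻⁵⁰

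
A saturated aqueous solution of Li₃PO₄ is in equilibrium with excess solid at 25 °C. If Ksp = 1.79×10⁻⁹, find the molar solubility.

2.85×10⁻³ M

Li₃PO₄(s) ⇌ 3 Li⁺(aq) + PO₄³⁻(aq)
With molar solubility s: [Li⁺] = 3s, [PO₄³⁻] = s.
Ksp = [Li⁺]^3[PO₄³⁻] = (3s)^3 · s = 27s^4
27s^4 = 1.79×10⁻⁹  ⇒  s^4 = 6.63×10⁻¹¹
Taking the 4th root, s = 2.85×10⁻³ mol/L.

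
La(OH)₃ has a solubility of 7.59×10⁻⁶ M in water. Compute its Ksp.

La(OH)₃(s) ⇌ La³⁺(aq) + 3 OH⁻(aq)
Call the molar solubility s, so that [La³⁺] = s and [OH⁻] = 3s.
Ksp = [La³⁺][OH⁻]^3 = s · (3s)^3 = 27s^4
Ksp = 27 × (7.59×10⁻⁶)^4 = 8.96×10⁻²⁰

Ksp = 8.96×10⁻²⁰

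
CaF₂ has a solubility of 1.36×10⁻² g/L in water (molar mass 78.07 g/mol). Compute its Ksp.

Ksp = 2.11×10⁻¹¹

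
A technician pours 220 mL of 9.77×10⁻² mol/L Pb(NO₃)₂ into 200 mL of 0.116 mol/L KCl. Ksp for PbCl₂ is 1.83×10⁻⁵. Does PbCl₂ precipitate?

After mixing, V = 220 mL + 200 mL = 420 mL.
[Pb²⁺] = (9.77×10⁻²)(220)/420 = 5.12×10⁻² mol/L
[Cl⁻] = (0.116)(200)/420 = 5.52×10⁻² mol/L
Q = [Pb²⁺][Cl⁻]^2 = 1.56×10⁻⁴
Because Q > Ksp (1.56×10⁻⁴ vs 1.83×10⁻⁵), a precipitate of PbCl₂ forms.

Yes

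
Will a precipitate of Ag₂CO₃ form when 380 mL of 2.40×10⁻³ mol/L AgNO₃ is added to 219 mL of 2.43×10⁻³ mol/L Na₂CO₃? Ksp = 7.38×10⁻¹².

Total volume after mixing = 380 + 219 = 599 mL.
[Ag⁺] = (2.40×10⁻³)(380)/599 = 1.52×10⁻³ mol/L
[CO₃²⁻] = (2.43×10⁻³)(219)/599 = 8.88×10⁻⁴ mol/L
Q = [Ag⁺]^2[CO₃²⁻] = 2.06×10⁻⁹
Q = 2.06×10⁻⁹ > Ksp = 7.38×10⁻¹², so the solution is supersaturated and Ag₂CO₃ precipitates.

Yes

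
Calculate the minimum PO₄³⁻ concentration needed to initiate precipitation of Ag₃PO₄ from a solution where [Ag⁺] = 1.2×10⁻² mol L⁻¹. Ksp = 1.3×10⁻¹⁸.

7.5×10⁻¹³ M

Precipitation of each salt begins when its ion product equals Ksp.
Ag₃PO₄(s) ⇌ 3 Ag⁺(aq) + PO₄³⁻(aq)
Ksp = [Ag⁺]^3[PO₄³⁻] = [PO₄³⁻](1.2×10⁻²)^3
[PO₄³⁻] = 1.3×10⁻¹⁸ / (1.2×10⁻²)^3 = 7.5×10⁻¹³
[PO₄³⁻] = 7.5×10⁻¹³ mol L⁻¹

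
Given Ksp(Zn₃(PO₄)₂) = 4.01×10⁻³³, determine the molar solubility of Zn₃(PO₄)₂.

Zn₃(PO₄)₂(s) ⇌ 3 Zn²⁺(aq) + 2 PO₄³⁻(aq)
Call the molar solubility s, so that [Zn²⁺] = 3s and [PO₄³⁻] = 2s.
Ksp = [Zn²⁺]^3[PO₄³⁻]^2 = (3s)^3 · (2s)^2 = 108s^5
108s^5 = 4.01×10⁻³³  ⇒  s^5 = 3.71×10⁻³⁵
s = 1.30×10⁻⁷ M

1.30×10⁻⁷ M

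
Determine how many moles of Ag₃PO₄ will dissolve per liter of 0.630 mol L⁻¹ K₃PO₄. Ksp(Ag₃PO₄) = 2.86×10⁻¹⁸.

5.52×10⁻⁷ M

Ag₃PO₄(s) ⇌ 3 Ag⁺(aq) + PO₄³⁻(aq)
The solution already contains PO₄³⁻ at 0.630 mol L⁻¹. Let s be the molar solubility of Ag₃PO₄.
[PO₄³⁻] ≈ 0.630 mol L⁻¹ (common ion dominates); [Ag⁺] = 3s.
Ksp = [Ag⁺]^3[PO₄³⁻] = (3s)^3(0.630)
(3s)^3 = 2.86×10⁻¹⁸ / (0.630) = 4.54×10⁻¹⁸
s = 5.52×10⁻⁷ mol L⁻¹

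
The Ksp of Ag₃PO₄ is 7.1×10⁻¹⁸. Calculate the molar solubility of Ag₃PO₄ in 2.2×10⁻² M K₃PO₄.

2.3×10⁻⁶ M

Ag₃PO₄(s) ⇌ 3 Ag⁺(aq) + PO₄³⁻(aq)
The solution already contains PO₄³⁻ at 2.2×10⁻² M. Let s be the molar solubility of Ag₃PO₄.
[PO₄³⁻] ≈ 2.2×10⁻² M (common ion dominates); [Ag⁺] = 3s.
Ksp = [Ag⁺]^3[PO₄³⁻] = (3s)^3(2.2×10⁻²)
(3s)^3 = 7.1×10⁻¹⁸ / (2.2×10⁻²) = 3.2×10⁻¹⁶
s = 2.3×10⁻⁶ M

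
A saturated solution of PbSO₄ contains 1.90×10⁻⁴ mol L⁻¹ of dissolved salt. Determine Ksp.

Ksp = 3.61×10⁻⁸

PbSO₄(s) ⇌ Pb²⁺(aq) + SO₄²⁻(aq)
Let s be the molar solubility. Then [Pb²⁺] = s and [SO₄²⁻] = s.
Ksp = [Pb²⁺][SO₄²⁻] = s · s = s^2
Ksp = (1.90×10⁻⁴)^2 = 3.61×10⁻⁸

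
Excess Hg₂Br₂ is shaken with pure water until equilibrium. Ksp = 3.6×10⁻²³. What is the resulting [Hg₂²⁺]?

Hg₂Br₂(s) ⇌ Hg₂²⁺(aq) + 2 Br⁻(aq)
If s mol/L of Hg₂Br₂ dissolves, [Hg₂²⁺] = s and [Br⁻] = 2s.
Ksp = [Hg₂²⁺][Br⁻]^2 = s · (2s)^2 = 4s^3 = 3.6×10⁻²³
s = 2.1×10⁻⁸ mol L⁻¹
[Hg₂²⁺] = s = 2.1×10⁻⁸ mol L⁻¹

2.1×10⁻⁸ M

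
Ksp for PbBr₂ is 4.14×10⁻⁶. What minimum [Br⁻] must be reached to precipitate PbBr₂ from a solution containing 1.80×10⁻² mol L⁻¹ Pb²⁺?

1.52×10⁻² M

The threshold for precipitation is Q = Ksp.
PbBr₂(s) ⇌ Pb²⁺(aq) + 2 Br⁻(aq)
Ksp = [Pb²⁺][Br⁻]^2 = [Br⁻]^2(1.80×10⁻²)
[Br⁻]^2 = 4.14×10⁻⁶ / (1.80×10⁻²) = 2.30×10⁻⁴
[Br⁻] = 1.52×10⁻² mol L⁻¹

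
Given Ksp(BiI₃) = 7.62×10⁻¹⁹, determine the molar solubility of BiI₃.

1.30×10⁻⁵ M

BiI₃(s) ⇌ Bi³⁺(aq) + 3 I⁻(aq)
Let s be the molar solubility. Then [Bi³⁺] = s and [I⁻] = 3s.
Ksp = [Bi³⁺][I⁻]^3 = s · (3s)^3 = 27s^4
27s^4 = 7.62×10⁻¹⁹  ⇒  s^4 = 2.82×10⁻²⁰
Taking the 4th root, s = 1.30×10⁻⁵ mol/L.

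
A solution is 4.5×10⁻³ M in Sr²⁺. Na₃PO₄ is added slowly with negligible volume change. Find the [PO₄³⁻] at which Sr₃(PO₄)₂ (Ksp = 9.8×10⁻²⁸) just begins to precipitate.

1.0×10⁻¹⁰ M

A salt starts to precipitate once the ion product Q reaches its Ksp.
Sr₃(PO₄)₂(s) ⇌ 3 Sr²⁺(aq) + 2 PO₄³⁻(aq)
Ksp = [Sr²⁺]^3[PO₄³⁻]^2 = [PO₄³⁻]^2(4.5×10⁻³)^3
[PO₄³⁻]^2 = 9.8×10⁻²⁸ / (4.5×10⁻³)^3 = 1.1×10⁻²⁰
[PO₄³⁻] = 1.0×10⁻¹⁰ M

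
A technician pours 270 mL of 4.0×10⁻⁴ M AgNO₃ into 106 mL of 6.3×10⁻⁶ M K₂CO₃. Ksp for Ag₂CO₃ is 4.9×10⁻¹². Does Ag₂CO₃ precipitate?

Total volume after mixing = 270 + 106 = 376 mL.
[Ag⁺] = (4.0×10⁻⁴)(270)/376 = 2.9×10⁻⁴ M
[CO₃²⁻] = (6.3×10⁻⁶)(106)/376 = 1.8×10⁻⁶ M
Q = [Ag⁺]^2[CO₃²⁻] = 1.5×10⁻¹³
Q < Ksp (1.5×10⁻¹³ vs 4.9×10⁻¹²); the solution remains unsaturated and no precipitate forms.

No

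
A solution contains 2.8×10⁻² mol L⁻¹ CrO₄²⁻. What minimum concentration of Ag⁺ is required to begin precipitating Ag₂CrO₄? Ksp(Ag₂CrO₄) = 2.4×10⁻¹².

Each salt precipitates once Q = Ksp for that salt.
Ag₂CrO₄(s) ⇌ 2 Ag⁺(aq) + CrO₄²⁻(aq)
Ksp = [Ag⁺]^2[CrO₄²⁻] = [Ag⁺]^2(2.8×10⁻²)
[Ag⁺]^2 = 2.4×10⁻¹² / (2.8×10⁻²) = 8.6×10⁻¹¹
[Ag⁺] = 9.3×10⁻⁶ mol L⁻¹

9.3×10⁻⁶ M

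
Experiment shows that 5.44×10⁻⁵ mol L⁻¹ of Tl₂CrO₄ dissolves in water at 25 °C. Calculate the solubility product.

Ksp = 6.44×10⁻¹³

Tl₂CrO₄(s) ⇌ 2 Tl⁺(aq) + CrO₄²⁻(aq)
Call the molar solubility s, so that [Tl⁺] = 2s and [CrO₄²⁻] = s.
Ksp = [Tl⁺]^2[CrO₄²⁻] = (2s)^2 · s = 4s^3
Ksp = 4 × (5.44×10⁻⁵)^3 = 6.44×10⁻¹³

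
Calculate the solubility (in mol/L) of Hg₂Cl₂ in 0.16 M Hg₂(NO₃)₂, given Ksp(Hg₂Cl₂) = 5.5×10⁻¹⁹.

Hg₂Cl₂(s) ⇌ Hg₂²⁺(aq) + 2 Cl⁻(aq)
With Hg₂²⁺ already at 0.16 M and s small, take [Hg₂²⁺] ≈ 0.16 M and [Cl⁻] = 2s.
Ksp = [Hg₂²⁺][Cl⁻]^2 = (0.16)(2s)^2
(2s)^2 = 5.5×10⁻¹⁹ / (0.16) = 3.4×10⁻¹⁸
s = 9.3×10⁻¹⁰ M

9.3×10⁻¹⁰ M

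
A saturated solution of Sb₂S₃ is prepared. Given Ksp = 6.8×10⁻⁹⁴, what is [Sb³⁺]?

Sb₂S₃(s) ⇌ 2 Sb³⁺(aq) + 3 S²⁻(aq)
For each mole of Sb₂S₃ that dissolves per liter, [Sb³⁺] = 2s and [S²⁻] = 3s; let s denote this solubility.
Ksp = [Sb³⁺]^2[S²⁻]^3 = (2s)^2 · (3s)^3 = 108s^5 = 6.8×10⁻⁹⁴
s = 9.1×10⁻²⁰ M
[Sb³⁺] = 2s = 1.8×10⁻¹⁹ M

1.8×10⁻¹⁹ M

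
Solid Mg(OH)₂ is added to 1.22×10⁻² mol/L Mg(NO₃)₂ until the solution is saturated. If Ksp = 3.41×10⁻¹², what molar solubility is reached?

8.36×10⁻⁶ M

Mg(OH)₂(s) ⇌ Mg²⁺(aq) + 2 OH⁻(aq)
Mg²⁺ is already present at 1.22×10⁻² mol/L. If s mol/L of Mg(OH)₂ dissolves, [OH⁻] = 2s while [Mg²⁺] ≈ 1.22×10⁻² mol/L.
Ksp = [Mg²⁺][OH⁻]^2 = (1.22×10⁻²)(2s)^2
(2s)^2 = 3.41×10⁻¹² / (1.22×10⁻²) = 2.80×10⁻¹⁰
s = 8.36×10⁻⁶ mol/L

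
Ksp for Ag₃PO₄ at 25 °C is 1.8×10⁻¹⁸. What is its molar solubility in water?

1.6×10⁻⁵ M

Ag₃PO₄(s) ⇌ 3 Ag⁺(aq) + PO₄³⁻(aq)
With molar solubility s: [Ag⁺] = 3s, [PO₄³⁻] = s.
Ksp = [Ag⁺]^3[PO₄³⁻] = (3s)^3 · s = 27s^4
27s^4 = 1.8×10⁻¹⁸  ⇒  s^4 = 6.7×10⁻²⁰
Taking the 4th root, s = 1.6×10⁻⁵ M.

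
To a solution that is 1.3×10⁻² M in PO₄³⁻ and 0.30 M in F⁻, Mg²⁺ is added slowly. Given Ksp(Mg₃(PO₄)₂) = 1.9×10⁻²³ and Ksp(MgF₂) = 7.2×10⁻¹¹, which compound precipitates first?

Precipitation of each salt begins when its ion product equals Ksp.
For Mg₃(PO₄)₂: [Mg²⁺] = (Ksp/[PO₄³⁻]^2)^(1/3) = 4.8×10⁻⁷ M
For MgF₂: [Mg²⁺] = (Ksp/[F⁻]^2) = 8.0×10⁻¹⁰ M
Since MgF₂ needs less Mg²⁺ to reach saturation, it precipitates first.

MgF₂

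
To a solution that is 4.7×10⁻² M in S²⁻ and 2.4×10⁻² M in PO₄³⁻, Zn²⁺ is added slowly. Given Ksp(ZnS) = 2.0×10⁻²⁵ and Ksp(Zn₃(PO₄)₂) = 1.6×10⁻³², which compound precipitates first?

ZnS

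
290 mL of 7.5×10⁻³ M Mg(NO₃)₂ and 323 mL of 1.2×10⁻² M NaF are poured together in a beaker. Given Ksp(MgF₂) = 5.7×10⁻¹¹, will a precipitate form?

Yes

Total volume after mixing = 290 + 323 = 613 mL.
[Mg²⁺] = (7.5×10⁻³)(290)/613 = 3.5×10⁻³ M
[F⁻] = (1.2×10⁻²)(323)/613 = 6.3×10⁻³ M
Q = [Mg²⁺][F⁻]^2 = 1.4×10⁻⁷
Since Q (1.4×10⁻⁷) exceeds Ksp (5.7×10⁻¹¹), MgF₂ will precipitate.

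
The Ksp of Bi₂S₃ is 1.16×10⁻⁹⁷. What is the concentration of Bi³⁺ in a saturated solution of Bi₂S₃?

3.22×10⁻²⁰ M

Bi₂S₃(s) ⇌ 2 Bi³⁺(aq) + 3 S²⁻(aq)
Let s be the molar solubility. Then [Bi³⁺] = 2s and [S²⁻] = 3s.
Ksp = [Bi³⁺]^2[S²⁻]^3 = (2s)^2 · (3s)^3 = 108s^5 = 1.16×10⁻⁹⁷
s = 1.61×10⁻²⁰ mol/L
[Bi³⁺] = 2s = 3.22×10⁻²⁰ mol/L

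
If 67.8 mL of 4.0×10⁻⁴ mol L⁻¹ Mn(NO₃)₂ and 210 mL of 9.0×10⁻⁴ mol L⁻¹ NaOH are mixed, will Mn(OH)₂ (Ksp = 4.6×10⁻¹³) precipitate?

Yes

Total volume after mixing = 67.8 + 210 = 277.8 mL.
[Mn²⁺] = (4.0×10⁻⁴)(67.8)/277.8 = 9.8×10⁻⁵ mol L⁻¹
[OH⁻] = (9.0×10⁻⁴)(210)/277.8 = 6.8×10⁻⁴ mol L⁻¹
Q = [Mn²⁺][OH⁻]^2 = 4.5×10⁻¹¹
Because Q > Ksp (4.5×10⁻¹¹ vs 4.6×10⁻¹³), a precipitate of Mn(OH)₂ forms.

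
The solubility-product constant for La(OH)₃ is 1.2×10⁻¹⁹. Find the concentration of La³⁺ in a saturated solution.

8.2×10⁻⁶ M

La(OH)₃(s) ⇌ La³⁺(aq) + 3 OH⁻(aq)
For each mole of La(OH)₃ that dissolves per liter, [La³⁺] = s and [OH⁻] = 3s; let s denote this solubility.
Ksp = [La³⁺][OH⁻]^3 = s · (3s)^3 = 27s^4 = 1.2×10⁻¹⁹
s = 8.2×10⁻⁶ mol/L
[La³⁺] = s = 8.2×10⁻⁶ mol/L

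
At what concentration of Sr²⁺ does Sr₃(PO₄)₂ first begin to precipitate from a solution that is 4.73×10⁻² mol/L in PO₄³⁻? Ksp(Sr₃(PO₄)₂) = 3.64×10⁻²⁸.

5.46×10⁻⁹ M

The threshold for precipitation is Q = Ksp.
Sr₃(PO₄)₂(s) ⇌ 3 Sr²⁺(aq) + 2 PO₄³⁻(aq)
Ksp = [Sr²⁺]^3[PO₄³⁻]^2 = [Sr²⁺]^3(4.73×10⁻²)^2
[Sr²⁺]^3 = 3.64×10⁻²⁸ / (4.73×10⁻²)^2 = 1.63×10⁻²⁵
[Sr²⁺] = 5.46×10⁻⁹ mol/L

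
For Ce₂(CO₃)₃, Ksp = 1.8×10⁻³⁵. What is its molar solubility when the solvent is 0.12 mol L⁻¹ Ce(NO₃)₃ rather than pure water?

3.6×10⁻¹² M

Ce₂(CO₃)₃(s) ⇌ 2 Ce³⁺(aq) + 3 CO₃²⁻(aq)
The solution already contains Ce³⁺ at 0.12 mol L⁻¹. Let s be the molar solubility of Ce₂(CO₃)₃.
[Ce³⁺] ≈ 0.12 mol L⁻¹ (common ion dominates); [CO₃²⁻] = 3s.
Ksp = [Ce³⁺]^2[CO₃²⁻]^3 = (0.12)^2(3s)^3
(3s)^3 = 1.8×10⁻³⁵ / (0.12)^2 = 1.3×10⁻³³
s = 3.6×10⁻¹² mol L⁻¹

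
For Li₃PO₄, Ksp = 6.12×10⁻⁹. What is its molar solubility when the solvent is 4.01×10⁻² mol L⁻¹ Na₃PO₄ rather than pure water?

1.78×10⁻³ M

Li₃PO₄(s) ⇌ 3 Li⁺(aq) + PO₄³⁻(aq)
PO₄³⁻ is already present at 4.01×10⁻² mol L⁻¹. If s mol/L of Li₃PO₄ dissolves, [Li⁺] = 3s while [PO₄³⁻] ≈ 4.01×10⁻² mol L⁻¹.
Ksp = [Li⁺]^3[PO₄³⁻] = (3s)^3(4.01×10⁻²)
(3s)^3 = 6.12×10⁻⁹ / (4.01×10⁻²) = 1.53×10⁻⁷
s = 1.78×10⁻³ mol L⁻¹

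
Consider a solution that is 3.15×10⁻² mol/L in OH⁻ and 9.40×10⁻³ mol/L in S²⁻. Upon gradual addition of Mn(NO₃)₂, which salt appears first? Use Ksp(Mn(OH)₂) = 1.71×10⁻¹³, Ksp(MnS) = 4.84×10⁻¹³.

A salt starts to precipitate once the ion product Q reaches its Ksp.
For Mn(OH)₂: [Mn²⁺] = (Ksp/[OH⁻]^2) = 1.72×10⁻¹⁰ mol/L
For MnS: [Mn²⁺] = (Ksp/[S²⁻]) = 5.15×10⁻¹¹ mol/L
The smaller threshold [Mn²⁺] is reached first, so MnS precipitates first.

MnS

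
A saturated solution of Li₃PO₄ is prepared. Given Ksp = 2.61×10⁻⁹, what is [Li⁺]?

9.41×10⁻³ M

Li₃PO₄(s) ⇌ 3 Li⁺(aq) + PO₄³⁻(aq)
With molar solubility s: [Li⁺] = 3s, [PO₄³⁻] = s.
Ksp = [Li⁺]^3[PO₄³⁻] = (3s)^3 · s = 27s^4 = 2.61×10⁻⁹
s = 3.14×10⁻³ M
[Li⁺] = 3s = 9.41×10⁻³ M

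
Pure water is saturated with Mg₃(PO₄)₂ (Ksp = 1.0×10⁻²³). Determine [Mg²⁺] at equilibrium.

3.0×10⁻⁵ M

Mg₃(PO₄)₂(s) ⇌ 3 Mg²⁺(aq) + 2 PO₄³⁻(aq)
Call the molar solubility s, so that [Mg²⁺] = 3s and [PO₄³⁻] = 2s.
Ksp = [Mg²⁺]^3[PO₄³⁻]^2 = (3s)^3 · (2s)^2 = 108s^5 = 1.0×10⁻²³
s = 9.8×10⁻⁶ mol L⁻¹
[Mg²⁺] = 3s = 3.0×10⁻⁵ mol L⁻¹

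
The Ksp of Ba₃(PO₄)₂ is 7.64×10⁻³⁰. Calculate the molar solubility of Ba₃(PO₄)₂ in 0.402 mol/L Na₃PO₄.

1.21×10⁻¹⁰ M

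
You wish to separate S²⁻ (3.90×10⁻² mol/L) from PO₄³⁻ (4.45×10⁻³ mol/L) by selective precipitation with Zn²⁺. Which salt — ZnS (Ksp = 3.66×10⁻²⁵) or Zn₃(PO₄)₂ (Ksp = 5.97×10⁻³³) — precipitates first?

ZnS

The threshold for precipitation is Q = Ksp.
For ZnS: [Zn²⁺] = (Ksp/[S²⁻]) = 9.38×10⁻²⁴ mol/L
For Zn₃(PO₄)₂: [Zn²⁺] = (Ksp/[PO₄³⁻]^2)^(1/3) = 6.71×10⁻¹⁰ mol/L
ZnS requires the lower [Zn²⁺], so it precipitates first.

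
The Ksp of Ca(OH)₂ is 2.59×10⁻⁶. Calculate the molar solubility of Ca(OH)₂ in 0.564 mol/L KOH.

Ca(OH)₂(s) ⇌ Ca²⁺(aq) + 2 OH⁻(aq)
The solution already contains OH⁻ at 0.564 mol/L. Let s be the molar solubility of Ca(OH)₂.
[OH⁻] ≈ 0.564 mol/L (common ion dominates); [Ca²⁺] = s.
Ksp = [Ca²⁺][OH⁻]^2 = s(0.564)^2
s = 2.59×10⁻⁶ / (0.564)^2 = 8.14×10⁻⁶
s = 8.14×10⁻⁶ mol/L

8.14×10⁻⁶ M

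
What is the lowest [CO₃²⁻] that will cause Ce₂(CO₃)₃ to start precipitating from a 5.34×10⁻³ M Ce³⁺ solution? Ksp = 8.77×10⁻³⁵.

1.45×10⁻¹⁰ M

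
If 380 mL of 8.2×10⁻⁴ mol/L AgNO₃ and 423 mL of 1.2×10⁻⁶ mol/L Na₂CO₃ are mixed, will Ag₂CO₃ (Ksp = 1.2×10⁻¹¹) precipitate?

Total volume after mixing = 380 + 423 = 803 mL.
[Ag⁺] = (8.2×10⁻⁴)(380)/803 = 3.9×10⁻⁴ mol/L
[CO₃²⁻] = (1.2×10⁻⁶)(423)/803 = 6.3×10⁻⁷ mol/L
Q = [Ag⁺]^2[CO₃²⁻] = 9.5×10⁻¹⁴
Q = 9.5×10⁻¹⁴ < Ksp = 1.2×10⁻¹¹, so the solution is unsaturated and no precipitate forms.

No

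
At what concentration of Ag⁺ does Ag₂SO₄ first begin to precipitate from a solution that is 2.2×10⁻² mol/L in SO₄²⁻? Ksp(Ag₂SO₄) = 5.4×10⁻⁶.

The threshold for precipitation is Q = Ksp.
Ag₂SO₄(s) ⇌ 2 Ag⁺(aq) + SO₄²⁻(aq)
Ksp = [Ag⁺]^2[SO₄²⁻] = [Ag⁺]^2(2.2×10⁻²)
[Ag⁺]^2 = 5.4×10⁻⁶ / (2.2×10⁻²) = 2.5×10⁻⁴
[Ag⁺] = 1.6×10⁻² mol/L

1.6×10⁻² M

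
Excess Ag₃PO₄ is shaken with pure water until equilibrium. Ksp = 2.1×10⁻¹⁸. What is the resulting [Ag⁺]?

5.0×10⁻⁵ M

Ag₃PO₄(s) ⇌ 3 Ag⁺(aq) + PO₄³⁻(aq)
Call the molar solubility s, so that [Ag⁺] = 3s and [PO₄³⁻] = s.
Ksp = [Ag⁺]^3[PO₄³⁻] = (3s)^3 · s = 27s^4 = 2.1×10⁻¹⁸
s = 1.7×10⁻⁵ mol/L
[Ag⁺] = 3s = 5.0×10⁻⁵ mol/L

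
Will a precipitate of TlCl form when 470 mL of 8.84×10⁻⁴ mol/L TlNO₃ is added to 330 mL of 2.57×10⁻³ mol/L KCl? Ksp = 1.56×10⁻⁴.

The combined volume is 800 mL.
[Tl⁺] = (8.84×10⁻⁴)(470)/800 = 5.19×10⁻⁴ mol/L
[Cl⁻] = (2.57×10⁻³)(330)/800 = 1.06×10⁻³ mol/L
Q = [Tl⁺][Cl⁻] = 5.51×10⁻⁷
Q = 5.51×10⁻⁷ < Ksp = 1.56×10⁻⁴, so the solution is unsaturated and no precipitate forms.

No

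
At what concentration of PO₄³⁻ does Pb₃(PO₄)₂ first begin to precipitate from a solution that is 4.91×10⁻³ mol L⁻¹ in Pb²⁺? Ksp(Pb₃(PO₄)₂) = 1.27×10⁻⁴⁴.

3.28×10⁻¹⁹ M

A salt starts to precipitate once the ion product Q reaches its Ksp.
Pb₃(PO₄)₂(s) ⇌ 3 Pb²⁺(aq) + 2 PO₄³⁻(aq)
Ksp = [Pb²⁺]^3[PO₄³⁻]^2 = [PO₄³⁻]^2(4.91×10⁻³)^3
[PO₄³⁻]^2 = 1.27×10⁻⁴⁴ / (4.91×10⁻³)^3 = 1.07×10⁻³⁷
[PO₄³⁻] = 3.28×10⁻¹⁹ mol L⁻¹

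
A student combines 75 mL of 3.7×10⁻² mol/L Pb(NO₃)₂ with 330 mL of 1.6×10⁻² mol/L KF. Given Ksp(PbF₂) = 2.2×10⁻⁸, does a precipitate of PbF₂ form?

Total volume after mixing = 75 + 330 = 405 mL.
[Pb²⁺] = (3.7×10⁻²)(75)/405 = 6.9×10⁻³ mol/L
[F⁻] = (1.6×10⁻²)(330)/405 = 1.3×10⁻² mol/L
Q = [Pb²⁺][F⁻]^2 = 1.2×10⁻⁶
Since Q (1.2×10⁻⁶) exceeds Ksp (2.2×10⁻⁸), PbF₂ will precipitate.

Yes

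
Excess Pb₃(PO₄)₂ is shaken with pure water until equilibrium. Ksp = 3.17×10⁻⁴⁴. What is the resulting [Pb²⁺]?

2.35×10⁻⁹ M

Pb₃(PO₄)₂(s) ⇌ 3 Pb²⁺(aq) + 2 PO₄³⁻(aq)
Let s be the molar solubility. Then [Pb²⁺] = 3s and [PO₄³⁻] = 2s.
Ksp = [Pb²⁺]^3[PO₄³⁻]^2 = (3s)^3 · (2s)^2 = 108s^5 = 3.17×10⁻⁴⁴
s = 7.83×10⁻¹⁰ mol L⁻¹
[Pb²⁺] = 3s = 2.35×10⁻⁹ mol L⁻¹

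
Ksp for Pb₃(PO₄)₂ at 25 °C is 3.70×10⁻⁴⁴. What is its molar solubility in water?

8.07×10⁻¹⁰ M

Pb₃(PO₄)₂(s) ⇌ 3 Pb²⁺(aq) + 2 PO₄³⁻(aq)
Call the molar solubility s, so that [Pb²⁺] = 3s and [PO₄³⁻] = 2s.
Ksp = [Pb²⁺]^3[PO₄³⁻]^2 = (3s)^3 · (2s)^2 = 108s^5
108s^5 = 3.70×10⁻⁴⁴  ⇒  s^5 = 3.43×10⁻⁴⁶
s = (3.43×10⁻⁴⁶)^(1/5) = 8.07×10⁻¹⁰ M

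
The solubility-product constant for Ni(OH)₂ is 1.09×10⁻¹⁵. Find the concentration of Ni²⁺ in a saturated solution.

6.48×10⁻⁶ M

Ni(OH)₂(s) ⇌ Ni²⁺(aq) + 2 OH⁻(aq)
With molar solubility s: [Ni²⁺] = s, [OH⁻] = 2s.
Ksp = [Ni²⁺][OH⁻]^2 = s · (2s)^2 = 4s^3 = 1.09×10⁻¹⁵
s = 6.48×10⁻⁶ mol/L
[Ni²⁺] = s = 6.48×10⁻⁶ mol/L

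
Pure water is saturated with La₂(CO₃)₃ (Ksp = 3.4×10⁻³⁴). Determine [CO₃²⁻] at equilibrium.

La₂(CO₃)₃(s) ⇌ 2 La³⁺(aq) + 3 CO₃²⁻(aq)
For each mole of La₂(CO₃)₃ that dissolves per liter, [La³⁺] = 2s and [CO₃²⁻] = 3s; let s denote this solubility.
Ksp = [La³⁺]^2[CO₃²⁻]^3 = (2s)^2 · (3s)^3 = 108s^5 = 3.4×10⁻³⁴
s = 7.9×10⁻⁸ mol L⁻¹
[CO₃²⁻] = 3s = 2.4×10⁻⁷ mol L⁻¹

2.4×10⁻⁷ M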